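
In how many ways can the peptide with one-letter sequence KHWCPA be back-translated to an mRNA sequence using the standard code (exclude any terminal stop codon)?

Lys: 2 codons.
His: 2 codons.
Trp: 1 codon.
Cys: 2 codons.
Pro: 4 codons.
Ala: 4 codons.
2 × 2 × 1 × 2 × 4 × 4 = 128.

128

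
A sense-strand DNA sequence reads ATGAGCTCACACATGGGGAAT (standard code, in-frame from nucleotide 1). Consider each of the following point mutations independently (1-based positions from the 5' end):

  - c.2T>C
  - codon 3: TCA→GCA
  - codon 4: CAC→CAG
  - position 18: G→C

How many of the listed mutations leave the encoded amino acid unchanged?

Codon 1: ATG (Met) → ACG (Thr) — missense.
Codon 3: TCA (Ser) → GCA (Ala) — missense.
Codon 4: CAC (His) → CAG (Gln) — missense.
Codon 6: GGG (Gly) → GGC (Gly) — synonymous.
Synonymous: 1 of 4.

1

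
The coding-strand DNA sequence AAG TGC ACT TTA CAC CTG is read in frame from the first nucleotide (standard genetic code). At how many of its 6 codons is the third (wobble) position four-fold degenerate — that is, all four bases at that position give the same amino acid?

Codon 1 AAG (Lys): third position 2-fold.
Codon 2 TGC (Cys): third position 2-fold.
Codon 3 ACT (Thr): third position 4-fold.
Codon 4 TTA (Leu): third position 2-fold.
Codon 5 CAC (His): third position 2-fold.
Codon 6 CTG (Leu): third position 4-fold.
Four-fold degenerate third positions: 2.

2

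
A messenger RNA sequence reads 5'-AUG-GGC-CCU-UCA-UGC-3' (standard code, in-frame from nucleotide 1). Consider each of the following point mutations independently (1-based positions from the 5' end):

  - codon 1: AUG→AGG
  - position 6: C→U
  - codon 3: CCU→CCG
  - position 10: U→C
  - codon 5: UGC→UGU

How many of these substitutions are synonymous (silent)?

Codon 1: AUG (Met) → AGG (Arg) — missense.
Codon 2: GGC (Gly) → GGU (Gly) — synonymous.
Codon 3: CCU (Pro) → CCG (Pro) — synonymous.
Codon 4: UCA (Ser) → CCA (Pro) — missense.
Codon 5: UGC (Cys) → UGU (Cys) — synonymous.
Synonymous: 3 of 5.

3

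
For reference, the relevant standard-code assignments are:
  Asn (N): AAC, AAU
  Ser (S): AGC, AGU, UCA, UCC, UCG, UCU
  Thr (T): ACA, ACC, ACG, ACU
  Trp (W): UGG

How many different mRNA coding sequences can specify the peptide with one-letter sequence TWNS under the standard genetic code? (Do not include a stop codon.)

Thr: 4 codons.
Trp: 1 codon.
Asn: 2 codons.
Ser: 6 codons.
4 × 1 × 2 × 6 = 48.

48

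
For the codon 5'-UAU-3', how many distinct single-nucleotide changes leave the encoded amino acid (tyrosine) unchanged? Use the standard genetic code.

1

Position 1: none → 0 synonymous.
Position 2: none → 0 synonymous.
Position 3: UAC → 1 synonymous.
Total: 0 + 0 + 1 = 1.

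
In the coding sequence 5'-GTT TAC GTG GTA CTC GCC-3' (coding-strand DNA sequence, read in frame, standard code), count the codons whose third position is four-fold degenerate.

Codon 1 GTT (Val): third position 4-fold.
Codon 2 TAC (Tyr): third position 2-fold.
Codon 3 GTG (Val): third position 4-fold.
Codon 4 GTA (Val): third position 4-fold.
Codon 5 CTC (Leu): third position 4-fold.
Codon 6 GCC (Ala): third position 4-fold.
Four-fold degenerate third positions: 5.

5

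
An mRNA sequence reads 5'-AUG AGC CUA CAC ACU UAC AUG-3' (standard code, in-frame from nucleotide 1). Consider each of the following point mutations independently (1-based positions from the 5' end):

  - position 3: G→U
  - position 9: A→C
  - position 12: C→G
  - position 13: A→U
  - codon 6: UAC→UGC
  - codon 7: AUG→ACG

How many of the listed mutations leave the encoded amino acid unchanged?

Codon 1: AUG (Met) → AUU (Ile) — missense.
Codon 3: CUA (Leu) → CUC (Leu) — synonymous.
Codon 4: CAC (His) → CAG (Gln) — missense.
Codon 5: ACU (Thr) → UCU (Ser) — missense.
Codon 6: UAC (Tyr) → UGC (Cys) — missense.
Codon 7: AUG (Met) → ACG (Thr) — missense.
Synonymous: 1 of 6.

1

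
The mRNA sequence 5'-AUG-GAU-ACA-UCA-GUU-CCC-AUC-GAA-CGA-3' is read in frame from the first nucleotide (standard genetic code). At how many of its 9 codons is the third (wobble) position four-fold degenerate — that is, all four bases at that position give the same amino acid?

Codon 1 AUG (Met): third position 1-fold.
Codon 2 GAU (Asp): third position 2-fold.
Codon 3 ACA (Thr): third position 4-fold.
Codon 4 UCA (Ser): third position 4-fold.
Codon 5 GUU (Val): third position 4-fold.
Codon 6 CCC (Pro): third position 4-fold.
Codon 7 AUC (Ile): third position 3-fold.
Codon 8 GAA (Glu): third position 2-fold.
Codon 9 CGA (Arg): third position 4-fold.
Four-fold degenerate third positions: 5.

5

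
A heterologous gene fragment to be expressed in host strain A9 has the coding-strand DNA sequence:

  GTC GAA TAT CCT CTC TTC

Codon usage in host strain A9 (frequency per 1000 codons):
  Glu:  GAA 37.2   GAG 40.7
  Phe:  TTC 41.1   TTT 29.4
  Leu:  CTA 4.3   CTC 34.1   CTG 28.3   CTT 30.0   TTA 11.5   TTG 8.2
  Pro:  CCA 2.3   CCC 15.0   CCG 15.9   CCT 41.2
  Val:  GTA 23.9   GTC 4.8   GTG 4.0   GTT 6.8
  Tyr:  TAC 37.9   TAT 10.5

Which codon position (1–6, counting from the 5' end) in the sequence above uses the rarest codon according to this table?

Codon 1 GTC (Val): 4.8 per 1000.
Codon 2 GAA (Glu): 37.2 per 1000.
Codon 3 TAT (Tyr): 10.5 per 1000.
Codon 4 CCT (Pro): 41.2 per 1000.
Codon 5 CTC (Leu): 34.1 per 1000.
Codon 6 TTC (Phe): 41.1 per 1000.
Lowest frequency is 4.8 at codon 1.

1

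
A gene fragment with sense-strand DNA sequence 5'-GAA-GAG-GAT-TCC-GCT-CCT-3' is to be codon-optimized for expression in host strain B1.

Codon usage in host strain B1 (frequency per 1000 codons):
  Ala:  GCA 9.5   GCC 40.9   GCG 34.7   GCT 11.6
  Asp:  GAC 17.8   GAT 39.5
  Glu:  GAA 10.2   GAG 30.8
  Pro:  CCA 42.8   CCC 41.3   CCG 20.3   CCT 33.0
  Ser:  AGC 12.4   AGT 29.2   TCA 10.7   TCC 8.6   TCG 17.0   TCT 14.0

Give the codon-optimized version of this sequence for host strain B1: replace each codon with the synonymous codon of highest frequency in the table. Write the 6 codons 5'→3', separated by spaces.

GAG GAG GAT AGT GCC CCA

Codon 1 (Glu): best is GAG at 30.8.
Codon 2 (Glu): best is GAG at 30.8.
Codon 3 (Asp): best is GAT at 39.5.
Codon 4 (Ser): best is AGT at 29.2.
Codon 5 (Ala): best is GCC at 40.9.
Codon 6 (Pro): best is CCA at 42.8.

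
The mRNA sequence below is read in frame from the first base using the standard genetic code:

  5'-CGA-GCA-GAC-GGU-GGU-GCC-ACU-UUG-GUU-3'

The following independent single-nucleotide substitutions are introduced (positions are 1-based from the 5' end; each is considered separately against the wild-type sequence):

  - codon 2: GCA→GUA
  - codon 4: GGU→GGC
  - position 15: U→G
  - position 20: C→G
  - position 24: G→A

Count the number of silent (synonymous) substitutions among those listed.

3

Codon 2: GCA (Ala) → GUA (Val) — missense.
Codon 4: GGU (Gly) → GGC (Gly) — synonymous.
Codon 5: GGU (Gly) → GGG (Gly) — synonymous.
Codon 7: ACU (Thr) → AGU (Ser) — missense.
Codon 8: UUG (Leu) → UUA (Leu) — synonymous.
Synonymous: 3 of 5.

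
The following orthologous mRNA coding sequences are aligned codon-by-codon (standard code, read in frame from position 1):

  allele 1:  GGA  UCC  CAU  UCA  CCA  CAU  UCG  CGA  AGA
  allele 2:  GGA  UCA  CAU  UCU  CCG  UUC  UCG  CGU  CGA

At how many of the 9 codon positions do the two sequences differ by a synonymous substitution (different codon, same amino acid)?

5

Codon 1: GGA Gly / GGA Gly — identical.
Codon 2: UCC Ser / UCA Ser — synonymous.
Codon 3: CAU His / CAU His — identical.
Codon 4: UCA Ser / UCU Ser — synonymous.
Codon 5: CCA Pro / CCG Pro — synonymous.
Codon 6: CAU His / UUC Phe — nonsynonymous.
Codon 7: UCG Ser / UCG Ser — identical.
Codon 8: CGA Arg / CGU Arg — synonymous.
Codon 9: AGA Arg / CGA Arg — synonymous.
Synonymous differences: 5.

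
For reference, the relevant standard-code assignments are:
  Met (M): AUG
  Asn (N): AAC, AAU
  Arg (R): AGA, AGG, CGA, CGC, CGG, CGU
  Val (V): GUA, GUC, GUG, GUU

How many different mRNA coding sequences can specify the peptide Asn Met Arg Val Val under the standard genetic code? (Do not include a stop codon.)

192

Asn: 2 codons.
Met: 1 codon.
Arg: 6 codons.
Val: 4 codons.
Val: 4 codons.
2 × 1 × 6 × 4 × 4 = 192.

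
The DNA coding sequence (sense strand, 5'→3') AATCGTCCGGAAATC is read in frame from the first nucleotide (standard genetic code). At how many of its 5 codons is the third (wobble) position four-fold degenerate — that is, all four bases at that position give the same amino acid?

2

Codon 1 AAT (Asn): third position 2-fold.
Codon 2 CGT (Arg): third position 4-fold.
Codon 3 CCG (Pro): third position 4-fold.
Codon 4 GAA (Glu): third position 2-fold.
Codon 5 ATC (Ile): third position 3-fold.
Four-fold degenerate third positions: 2.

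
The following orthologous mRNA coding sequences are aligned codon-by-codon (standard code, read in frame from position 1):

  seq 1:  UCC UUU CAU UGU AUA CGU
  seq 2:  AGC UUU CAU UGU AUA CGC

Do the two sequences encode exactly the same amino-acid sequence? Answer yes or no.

Codon 1: UCC Ser / AGC Ser — synonymous.
Codon 2: UUU Phe / UUU Phe — identical.
Codon 3: CAU His / CAU His — identical.
Codon 4: UGU Cys / UGU Cys — identical.
Codon 5: AUA Ile / AUA Ile — identical.
Codon 6: CGU Arg / CGC Arg — synonymous.
Nonsynonymous differences: 0 → same protein.

yes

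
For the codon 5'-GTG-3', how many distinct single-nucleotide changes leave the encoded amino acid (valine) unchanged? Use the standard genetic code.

3

Position 1: none → 0 synonymous.
Position 2: none → 0 synonymous.
Position 3: GTT, GTC, GTA → 3 synonymous.
Total: 0 + 0 + 3 = 3.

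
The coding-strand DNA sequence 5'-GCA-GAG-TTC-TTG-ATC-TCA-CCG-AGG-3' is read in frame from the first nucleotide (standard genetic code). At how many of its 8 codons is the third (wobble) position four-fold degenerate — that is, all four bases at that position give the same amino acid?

3

Codon 1 GCA (Ala): third position 4-fold.
Codon 2 GAG (Glu): third position 2-fold.
Codon 3 TTC (Phe): third position 2-fold.
Codon 4 TTG (Leu): third position 2-fold.
Codon 5 ATC (Ile): third position 3-fold.
Codon 6 TCA (Ser): third position 4-fold.
Codon 7 CCG (Pro): third position 4-fold.
Codon 8 AGG (Arg): third position 2-fold.
Four-fold degenerate third positions: 3.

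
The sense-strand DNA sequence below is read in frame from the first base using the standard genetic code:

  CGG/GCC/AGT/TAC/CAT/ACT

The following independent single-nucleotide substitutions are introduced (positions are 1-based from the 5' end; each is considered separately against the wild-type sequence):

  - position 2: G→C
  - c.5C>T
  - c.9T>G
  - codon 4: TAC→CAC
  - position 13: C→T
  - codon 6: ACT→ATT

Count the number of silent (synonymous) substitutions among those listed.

0

Codon 1: CGG (Arg) → CCG (Pro) — missense.
Codon 2: GCC (Ala) → GTC (Val) — missense.
Codon 3: AGT (Ser) → AGG (Arg) — missense.
Codon 4: TAC (Tyr) → CAC (His) — missense.
Codon 5: CAT (His) → TAT (Tyr) — missense.
Codon 6: ACT (Thr) → ATT (Ile) — missense.
Synonymous: 0 of 6.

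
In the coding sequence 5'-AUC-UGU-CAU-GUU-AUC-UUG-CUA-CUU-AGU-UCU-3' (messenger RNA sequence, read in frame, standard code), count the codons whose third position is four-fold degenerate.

4

Codon 1 AUC (Ile): third position 3-fold.
Codon 2 UGU (Cys): third position 2-fold.
Codon 3 CAU (His): third position 2-fold.
Codon 4 GUU (Val): third position 4-fold.
Codon 5 AUC (Ile): third position 3-fold.
Codon 6 UUG (Leu): third position 2-fold.
Codon 7 CUA (Leu): third position 4-fold.
Codon 8 CUU (Leu): third position 4-fold.
Codon 9 AGU (Ser): third position 2-fold.
Codon 10 UCU (Ser): third position 4-fold.
Four-fold degenerate third positions: 4.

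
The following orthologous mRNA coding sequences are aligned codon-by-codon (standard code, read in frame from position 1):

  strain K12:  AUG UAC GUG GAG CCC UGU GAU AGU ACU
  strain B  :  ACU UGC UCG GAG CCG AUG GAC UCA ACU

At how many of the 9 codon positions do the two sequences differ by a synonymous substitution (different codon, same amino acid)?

Codon 1: AUG Met / ACU Thr — nonsynonymous.
Codon 2: UAC Tyr / UGC Cys — nonsynonymous.
Codon 3: GUG Val / UCG Ser — nonsynonymous.
Codon 4: GAG Glu / GAG Glu — identical.
Codon 5: CCC Pro / CCG Pro — synonymous.
Codon 6: UGU Cys / AUG Met — nonsynonymous.
Codon 7: GAU Asp / GAC Asp — synonymous.
Codon 8: AGU Ser / UCA Ser — synonymous.
Codon 9: ACU Thr / ACU Thr — identical.
Synonymous differences: 3.

3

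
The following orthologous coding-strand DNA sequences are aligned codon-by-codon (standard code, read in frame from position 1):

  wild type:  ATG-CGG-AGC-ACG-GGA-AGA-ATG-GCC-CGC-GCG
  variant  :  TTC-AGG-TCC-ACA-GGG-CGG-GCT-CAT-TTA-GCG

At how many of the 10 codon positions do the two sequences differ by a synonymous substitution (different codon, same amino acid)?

5

Codon 1: ATG Met / TTC Phe — nonsynonymous.
Codon 2: CGG Arg / AGG Arg — synonymous.
Codon 3: AGC Ser / TCC Ser — synonymous.
Codon 4: ACG Thr / ACA Thr — synonymous.
Codon 5: GGA Gly / GGG Gly — synonymous.
Codon 6: AGA Arg / CGG Arg — synonymous.
Codon 7: ATG Met / GCT Ala — nonsynonymous.
Codon 8: GCC Ala / CAT His — nonsynonymous.
Codon 9: CGC Arg / TTA Leu — nonsynonymous.
Codon 10: GCG Ala / GCG Ala — identical.
Synonymous differences: 5.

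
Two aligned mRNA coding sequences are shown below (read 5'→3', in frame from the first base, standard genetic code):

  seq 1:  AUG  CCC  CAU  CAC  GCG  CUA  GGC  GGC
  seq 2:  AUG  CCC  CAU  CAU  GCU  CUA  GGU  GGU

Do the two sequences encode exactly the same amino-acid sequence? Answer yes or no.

yes

Codon 1: AUG Met / AUG Met — identical.
Codon 2: CCC Pro / CCC Pro — identical.
Codon 3: CAU His / CAU His — identical.
Codon 4: CAC His / CAU His — synonymous.
Codon 5: GCG Ala / GCU Ala — synonymous.
Codon 6: CUA Leu / CUA Leu — identical.
Codon 7: GGC Gly / GGU Gly — synonymous.
Codon 8: GGC Gly / GGU Gly — synonymous.
Nonsynonymous differences: 0 → same protein.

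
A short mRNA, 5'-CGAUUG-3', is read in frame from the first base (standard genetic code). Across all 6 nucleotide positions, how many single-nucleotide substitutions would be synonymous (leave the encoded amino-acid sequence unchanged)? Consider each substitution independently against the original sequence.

6

Codon 1 (CGA, Arg): 4 synonymous substitutions.
Codon 2 (UUG, Leu): 2 synonymous substitutions.
Total: 4 + 2 = 6.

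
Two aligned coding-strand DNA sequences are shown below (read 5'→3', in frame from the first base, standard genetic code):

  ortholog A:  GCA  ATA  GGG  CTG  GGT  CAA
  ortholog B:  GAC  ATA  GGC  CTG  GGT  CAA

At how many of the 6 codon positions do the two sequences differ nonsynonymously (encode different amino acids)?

1

Codon 1: GCA Ala / GAC Asp — nonsynonymous.
Codon 2: ATA Ile / ATA Ile — identical.
Codon 3: GGG Gly / GGC Gly — synonymous.
Codon 4: CTG Leu / CTG Leu — identical.
Codon 5: GGT Gly / GGT Gly — identical.
Codon 6: CAA Gln / CAA Gln — identical.
Nonsynonymous differences: 1.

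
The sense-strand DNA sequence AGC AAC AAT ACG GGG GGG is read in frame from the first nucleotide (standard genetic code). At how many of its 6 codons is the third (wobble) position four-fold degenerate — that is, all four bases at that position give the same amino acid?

3

Codon 1 AGC (Ser): third position 2-fold.
Codon 2 AAC (Asn): third position 2-fold.
Codon 3 AAT (Asn): third position 2-fold.
Codon 4 ACG (Thr): third position 4-fold.
Codon 5 GGG (Gly): third position 4-fold.
Codon 6 GGG (Gly): third position 4-fold.
Four-fold degenerate third positions: 3.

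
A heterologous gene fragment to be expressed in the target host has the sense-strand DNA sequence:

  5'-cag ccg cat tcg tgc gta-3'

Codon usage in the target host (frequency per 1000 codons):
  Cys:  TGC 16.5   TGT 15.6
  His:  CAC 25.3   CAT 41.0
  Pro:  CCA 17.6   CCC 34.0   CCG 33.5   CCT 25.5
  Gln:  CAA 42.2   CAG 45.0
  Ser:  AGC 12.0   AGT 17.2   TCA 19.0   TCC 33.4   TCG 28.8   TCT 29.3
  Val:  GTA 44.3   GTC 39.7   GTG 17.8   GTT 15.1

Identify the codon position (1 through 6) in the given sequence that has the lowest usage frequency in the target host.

5

Codon 1 CAG (Gln): 45.0 per 1000.
Codon 2 CCG (Pro): 33.5 per 1000.
Codon 3 CAT (His): 41.0 per 1000.
Codon 4 TCG (Ser): 28.8 per 1000.
Codon 5 TGC (Cys): 16.5 per 1000.
Codon 6 GTA (Val): 44.3 per 1000.
Lowest frequency is 16.5 at codon 5.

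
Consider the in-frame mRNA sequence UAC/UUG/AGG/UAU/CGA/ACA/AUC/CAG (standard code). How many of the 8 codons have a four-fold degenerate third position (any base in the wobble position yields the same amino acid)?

Codon 1 UAC (Tyr): third position 2-fold.
Codon 2 UUG (Leu): third position 2-fold.
Codon 3 AGG (Arg): third position 2-fold.
Codon 4 UAU (Tyr): third position 2-fold.
Codon 5 CGA (Arg): third position 4-fold.
Codon 6 ACA (Thr): third position 4-fold.
Codon 7 AUC (Ile): third position 3-fold.
Codon 8 CAG (Gln): third position 2-fold.
Four-fold degenerate third positions: 2.

2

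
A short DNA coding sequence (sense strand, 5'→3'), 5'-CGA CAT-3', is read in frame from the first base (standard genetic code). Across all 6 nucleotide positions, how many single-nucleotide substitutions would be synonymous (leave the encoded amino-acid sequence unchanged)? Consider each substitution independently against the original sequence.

Codon 1 (CGA, Arg): 4 synonymous substitutions.
Codon 2 (CAT, His): 1 synonymous substitution.
Total: 4 + 1 = 5.

5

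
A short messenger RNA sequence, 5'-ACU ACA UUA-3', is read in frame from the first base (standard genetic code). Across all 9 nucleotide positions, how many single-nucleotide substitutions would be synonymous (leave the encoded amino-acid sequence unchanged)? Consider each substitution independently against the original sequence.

Codon 1 (ACU, Thr): 3 synonymous substitutions.
Codon 2 (ACA, Thr): 3 synonymous substitutions.
Codon 3 (UUA, Leu): 2 synonymous substitutions.
Total: 3 + 3 + 2 = 8.

8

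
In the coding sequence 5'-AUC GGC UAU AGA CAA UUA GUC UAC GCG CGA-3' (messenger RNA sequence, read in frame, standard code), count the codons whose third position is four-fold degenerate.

Codon 1 AUC (Ile): third position 3-fold.
Codon 2 GGC (Gly): third position 4-fold.
Codon 3 UAU (Tyr): third position 2-fold.
Codon 4 AGA (Arg): third position 2-fold.
Codon 5 CAA (Gln): third position 2-fold.
Codon 6 UUA (Leu): third position 2-fold.
Codon 7 GUC (Val): third position 4-fold.
Codon 8 UAC (Tyr): third position 2-fold.
Codon 9 GCG (Ala): third position 4-fold.
Codon 10 CGA (Arg): third position 4-fold.
Four-fold degenerate third positions: 4.

4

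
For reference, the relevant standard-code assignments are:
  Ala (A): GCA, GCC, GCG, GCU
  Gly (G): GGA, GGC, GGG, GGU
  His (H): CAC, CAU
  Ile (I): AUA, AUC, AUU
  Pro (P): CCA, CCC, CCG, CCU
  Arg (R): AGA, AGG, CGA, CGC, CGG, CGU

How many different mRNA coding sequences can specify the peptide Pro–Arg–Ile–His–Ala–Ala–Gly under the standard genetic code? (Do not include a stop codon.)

Pro: 4 codons.
Arg: 6 codons.
Ile: 3 codons.
His: 2 codons.
Ala: 4 codons.
Ala: 4 codons.
Gly: 4 codons.
4 × 6 × 3 × 2 × 4 × 4 × 4 = 9216.

9216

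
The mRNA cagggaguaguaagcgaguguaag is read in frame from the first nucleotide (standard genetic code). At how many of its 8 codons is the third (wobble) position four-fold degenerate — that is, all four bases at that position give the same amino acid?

Codon 1 CAG (Gln): third position 2-fold.
Codon 2 GGA (Gly): third position 4-fold.
Codon 3 GUA (Val): third position 4-fold.
Codon 4 GUA (Val): third position 4-fold.
Codon 5 AGC (Ser): third position 2-fold.
Codon 6 GAG (Glu): third position 2-fold.
Codon 7 UGU (Cys): third position 2-fold.
Codon 8 AAG (Lys): third position 2-fold.
Four-fold degenerate third positions: 3.

3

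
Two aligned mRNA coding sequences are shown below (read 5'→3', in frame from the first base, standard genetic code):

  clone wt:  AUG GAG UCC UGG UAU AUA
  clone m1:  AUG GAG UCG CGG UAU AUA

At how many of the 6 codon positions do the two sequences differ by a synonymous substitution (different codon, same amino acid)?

Codon 1: AUG Met / AUG Met — identical.
Codon 2: GAG Glu / GAG Glu — identical.
Codon 3: UCC Ser / UCG Ser — synonymous.
Codon 4: UGG Trp / CGG Arg — nonsynonymous.
Codon 5: UAU Tyr / UAU Tyr — identical.
Codon 6: AUA Ile / AUA Ile — identical.
Synonymous differences: 1.

1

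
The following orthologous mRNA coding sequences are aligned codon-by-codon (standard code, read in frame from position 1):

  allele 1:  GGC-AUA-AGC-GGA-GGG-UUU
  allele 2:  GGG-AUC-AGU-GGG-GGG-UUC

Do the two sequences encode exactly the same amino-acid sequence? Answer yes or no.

yes

Codon 1: GGC Gly / GGG Gly — synonymous.
Codon 2: AUA Ile / AUC Ile — synonymous.
Codon 3: AGC Ser / AGU Ser — synonymous.
Codon 4: GGA Gly / GGG Gly — synonymous.
Codon 5: GGG Gly / GGG Gly — identical.
Codon 6: UUU Phe / UUC Phe — synonymous.
Nonsynonymous differences: 0 → same protein.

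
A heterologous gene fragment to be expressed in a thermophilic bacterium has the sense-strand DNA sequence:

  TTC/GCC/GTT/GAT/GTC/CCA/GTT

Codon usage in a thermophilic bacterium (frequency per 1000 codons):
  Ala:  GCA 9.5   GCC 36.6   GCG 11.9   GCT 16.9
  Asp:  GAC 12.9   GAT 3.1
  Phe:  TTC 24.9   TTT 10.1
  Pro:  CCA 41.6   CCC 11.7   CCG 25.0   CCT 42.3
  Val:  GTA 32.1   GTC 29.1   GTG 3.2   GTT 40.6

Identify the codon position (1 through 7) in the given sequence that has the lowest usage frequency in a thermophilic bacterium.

Codon 1 TTC (Phe): 24.9 per 1000.
Codon 2 GCC (Ala): 36.6 per 1000.
Codon 3 GTT (Val): 40.6 per 1000.
Codon 4 GAT (Asp): 3.1 per 1000.
Codon 5 GTC (Val): 29.1 per 1000.
Codon 6 CCA (Pro): 41.6 per 1000.
Codon 7 GTT (Val): 40.6 per 1000.
Lowest frequency is 3.1 at codon 4.

4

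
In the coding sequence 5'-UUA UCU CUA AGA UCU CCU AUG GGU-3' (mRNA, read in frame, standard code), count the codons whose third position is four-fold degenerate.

Codon 1 UUA (Leu): third position 2-fold.
Codon 2 UCU (Ser): third position 4-fold.
Codon 3 CUA (Leu): third position 4-fold.
Codon 4 AGA (Arg): third position 2-fold.
Codon 5 UCU (Ser): third position 4-fold.
Codon 6 CCU (Pro): third position 4-fold.
Codon 7 AUG (Met): third position 1-fold.
Codon 8 GGU (Gly): third position 4-fold.
Four-fold degenerate third positions: 5.

5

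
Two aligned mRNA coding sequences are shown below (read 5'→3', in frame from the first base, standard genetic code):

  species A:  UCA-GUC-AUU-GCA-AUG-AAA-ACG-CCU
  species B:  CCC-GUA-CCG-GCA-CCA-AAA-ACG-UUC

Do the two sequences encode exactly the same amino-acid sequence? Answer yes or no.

Codon 1: UCA Ser / CCC Pro — nonsynonymous.
Codon 2: GUC Val / GUA Val — synonymous.
Codon 3: AUU Ile / CCG Pro — nonsynonymous.
Codon 4: GCA Ala / GCA Ala — identical.
Codon 5: AUG Met / CCA Pro — nonsynonymous.
Codon 6: AAA Lys / AAA Lys — identical.
Codon 7: ACG Thr / ACG Thr — identical.
Codon 8: CCU Pro / UUC Phe — nonsynonymous.
Nonsynonymous differences: 4 → different protein.

no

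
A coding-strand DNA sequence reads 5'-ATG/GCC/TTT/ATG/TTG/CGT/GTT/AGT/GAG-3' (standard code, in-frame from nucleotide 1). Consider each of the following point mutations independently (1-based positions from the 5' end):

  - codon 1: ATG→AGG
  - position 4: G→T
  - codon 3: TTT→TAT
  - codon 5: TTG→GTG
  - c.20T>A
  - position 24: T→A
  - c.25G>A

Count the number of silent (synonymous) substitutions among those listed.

Codon 1: ATG (Met) → AGG (Arg) — missense.
Codon 2: GCC (Ala) → TCC (Ser) — missense.
Codon 3: TTT (Phe) → TAT (Tyr) — missense.
Codon 5: TTG (Leu) → GTG (Val) — missense.
Codon 7: GTT (Val) → GAT (Asp) — missense.
Codon 8: AGT (Ser) → AGA (Arg) — missense.
Codon 9: GAG (Glu) → AAG (Lys) — missense.
Synonymous: 0 of 7.

0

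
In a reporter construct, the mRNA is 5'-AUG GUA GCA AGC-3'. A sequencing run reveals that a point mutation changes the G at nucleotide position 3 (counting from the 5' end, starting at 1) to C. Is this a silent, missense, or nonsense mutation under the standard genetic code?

Position 3 falls in codon 1: AUG → Met.
After the substitution the codon is AUC → Ile.
Met ≠ Ile, so this is a missense mutation.

missense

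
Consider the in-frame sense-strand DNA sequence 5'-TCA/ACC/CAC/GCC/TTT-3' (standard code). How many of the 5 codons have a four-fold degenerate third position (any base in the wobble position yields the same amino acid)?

3

Codon 1 TCA (Ser): third position 4-fold.
Codon 2 ACC (Thr): third position 4-fold.
Codon 3 CAC (His): third position 2-fold.
Codon 4 GCC (Ala): third position 4-fold.
Codon 5 TTT (Phe): third position 2-fold.
Four-fold degenerate third positions: 3.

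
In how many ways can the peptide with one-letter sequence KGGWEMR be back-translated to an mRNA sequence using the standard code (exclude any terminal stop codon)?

384

Lys: 2 codons.
Gly: 4 codons.
Gly: 4 codons.
Trp: 1 codon.
Glu: 2 codons.
Met: 1 codon.
Arg: 6 codons.
2 × 4 × 4 × 1 × 2 × 1 × 6 = 384.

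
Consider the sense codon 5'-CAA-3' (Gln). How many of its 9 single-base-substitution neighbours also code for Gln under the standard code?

1

Position 1: none → 0 synonymous.
Position 2: none → 0 synonymous.
Position 3: CAG → 1 synonymous.
Total: 0 + 0 + 1 = 1.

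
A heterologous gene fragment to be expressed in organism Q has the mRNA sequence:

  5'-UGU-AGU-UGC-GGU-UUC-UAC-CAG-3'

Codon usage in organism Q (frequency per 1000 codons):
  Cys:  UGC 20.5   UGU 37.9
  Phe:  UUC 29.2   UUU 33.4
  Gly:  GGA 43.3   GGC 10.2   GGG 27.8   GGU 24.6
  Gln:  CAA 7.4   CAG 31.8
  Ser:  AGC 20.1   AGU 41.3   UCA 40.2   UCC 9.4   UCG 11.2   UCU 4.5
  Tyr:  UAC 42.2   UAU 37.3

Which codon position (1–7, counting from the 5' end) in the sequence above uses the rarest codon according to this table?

3

Codon 1 UGU (Cys): 37.9 per 1000.
Codon 2 AGU (Ser): 41.3 per 1000.
Codon 3 UGC (Cys): 20.5 per 1000.
Codon 4 GGU (Gly): 24.6 per 1000.
Codon 5 UUC (Phe): 29.2 per 1000.
Codon 6 UAC (Tyr): 42.2 per 1000.
Codon 7 CAG (Gln): 31.8 per 1000.
Lowest frequency is 20.5 at codon 3.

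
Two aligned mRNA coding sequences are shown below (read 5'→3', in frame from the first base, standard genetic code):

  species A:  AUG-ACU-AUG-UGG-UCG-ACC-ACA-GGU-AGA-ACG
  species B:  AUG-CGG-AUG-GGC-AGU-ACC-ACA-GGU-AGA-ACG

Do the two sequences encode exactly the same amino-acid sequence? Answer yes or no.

Codon 1: AUG Met / AUG Met — identical.
Codon 2: ACU Thr / CGG Arg — nonsynonymous.
Codon 3: AUG Met / AUG Met — identical.
Codon 4: UGG Trp / GGC Gly — nonsynonymous.
Codon 5: UCG Ser / AGU Ser — synonymous.
Codon 6: ACC Thr / ACC Thr — identical.
Codon 7: ACA Thr / ACA Thr — identical.
Codon 8: GGU Gly / GGU Gly — identical.
Codon 9: AGA Arg / AGA Arg — identical.
Codon 10: ACG Thr / ACG Thr — identical.
Nonsynonymous differences: 2 → different protein.

no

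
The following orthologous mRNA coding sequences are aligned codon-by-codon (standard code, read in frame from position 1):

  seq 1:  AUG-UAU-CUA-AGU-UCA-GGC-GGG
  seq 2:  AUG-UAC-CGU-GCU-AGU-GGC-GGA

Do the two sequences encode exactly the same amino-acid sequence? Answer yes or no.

no

Codon 1: AUG Met / AUG Met — identical.
Codon 2: UAU Tyr / UAC Tyr — synonymous.
Codon 3: CUA Leu / CGU Arg — nonsynonymous.
Codon 4: AGU Ser / GCU Ala — nonsynonymous.
Codon 5: UCA Ser / AGU Ser — synonymous.
Codon 6: GGC Gly / GGC Gly — identical.
Codon 7: GGG Gly / GGA Gly — synonymous.
Nonsynonymous differences: 2 → different protein.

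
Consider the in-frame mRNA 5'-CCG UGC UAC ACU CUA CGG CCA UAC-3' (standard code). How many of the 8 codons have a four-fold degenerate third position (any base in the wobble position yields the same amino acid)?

5

Codon 1 CCG (Pro): third position 4-fold.
Codon 2 UGC (Cys): third position 2-fold.
Codon 3 UAC (Tyr): third position 2-fold.
Codon 4 ACU (Thr): third position 4-fold.
Codon 5 CUA (Leu): third position 4-fold.
Codon 6 CGG (Arg): third position 4-fold.
Codon 7 CCA (Pro): third position 4-fold.
Codon 8 UAC (Tyr): third position 2-fold.
Four-fold degenerate third positions: 5.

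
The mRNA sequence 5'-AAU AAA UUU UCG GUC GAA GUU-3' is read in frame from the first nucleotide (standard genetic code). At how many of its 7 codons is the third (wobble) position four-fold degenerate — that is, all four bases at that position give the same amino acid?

3

Codon 1 AAU (Asn): third position 2-fold.
Codon 2 AAA (Lys): third position 2-fold.
Codon 3 UUU (Phe): third position 2-fold.
Codon 4 UCG (Ser): third position 4-fold.
Codon 5 GUC (Val): third position 4-fold.
Codon 6 GAA (Glu): third position 2-fold.
Codon 7 GUU (Val): third position 4-fold.
Four-fold degenerate third positions: 3.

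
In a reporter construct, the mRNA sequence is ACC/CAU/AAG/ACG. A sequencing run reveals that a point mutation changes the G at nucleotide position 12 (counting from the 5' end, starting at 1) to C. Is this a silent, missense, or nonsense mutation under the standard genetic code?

Position 12 falls in codon 4: ACG → Thr.
After the substitution the codon is ACC → Thr.
Both encode Thr, so the change is synonymous.

silent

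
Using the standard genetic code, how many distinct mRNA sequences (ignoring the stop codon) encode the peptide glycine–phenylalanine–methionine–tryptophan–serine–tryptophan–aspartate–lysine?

Gly: 4 codons.
Phe: 2 codons.
Met: 1 codon.
Trp: 1 codon.
Ser: 6 codons.
Trp: 1 codon.
Asp: 2 codons.
Lys: 2 codons.
4 × 2 × 1 × 1 × 6 × 1 × 2 × 2 = 192.

192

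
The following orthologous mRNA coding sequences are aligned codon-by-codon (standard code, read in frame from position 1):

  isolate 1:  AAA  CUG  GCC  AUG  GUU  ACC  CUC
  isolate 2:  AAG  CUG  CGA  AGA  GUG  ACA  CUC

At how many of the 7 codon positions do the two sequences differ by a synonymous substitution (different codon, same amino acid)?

Codon 1: AAA Lys / AAG Lys — synonymous.
Codon 2: CUG Leu / CUG Leu — identical.
Codon 3: GCC Ala / CGA Arg — nonsynonymous.
Codon 4: AUG Met / AGA Arg — nonsynonymous.
Codon 5: GUU Val / GUG Val — synonymous.
Codon 6: ACC Thr / ACA Thr — synonymous.
Codon 7: CUC Leu / CUC Leu — identical.
Synonymous differences: 3.

3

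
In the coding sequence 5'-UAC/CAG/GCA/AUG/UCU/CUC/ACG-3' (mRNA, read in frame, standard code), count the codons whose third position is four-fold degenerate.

Codon 1 UAC (Tyr): third position 2-fold.
Codon 2 CAG (Gln): third position 2-fold.
Codon 3 GCA (Ala): third position 4-fold.
Codon 4 AUG (Met): third position 1-fold.
Codon 5 UCU (Ser): third position 4-fold.
Codon 6 CUC (Leu): third position 4-fold.
Codon 7 ACG (Thr): third position 4-fold.
Four-fold degenerate third positions: 4.

4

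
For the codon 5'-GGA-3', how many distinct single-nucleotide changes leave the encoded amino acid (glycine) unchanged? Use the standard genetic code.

Position 1: none → 0 synonymous.
Position 2: none → 0 synonymous.
Position 3: GGT, GGC, GGG → 3 synonymous.
Total: 0 + 0 + 3 = 3.

3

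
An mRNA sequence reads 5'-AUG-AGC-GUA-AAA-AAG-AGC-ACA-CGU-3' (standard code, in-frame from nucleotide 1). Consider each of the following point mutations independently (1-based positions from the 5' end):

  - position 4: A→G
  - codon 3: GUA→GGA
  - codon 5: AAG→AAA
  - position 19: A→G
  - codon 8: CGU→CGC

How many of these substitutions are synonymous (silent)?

Codon 2: AGC (Ser) → GGC (Gly) — missense.
Codon 3: GUA (Val) → GGA (Gly) — missense.
Codon 5: AAG (Lys) → AAA (Lys) — synonymous.
Codon 7: ACA (Thr) → GCA (Ala) — missense.
Codon 8: CGU (Arg) → CGC (Arg) — synonymous.
Synonymous: 2 of 5.

2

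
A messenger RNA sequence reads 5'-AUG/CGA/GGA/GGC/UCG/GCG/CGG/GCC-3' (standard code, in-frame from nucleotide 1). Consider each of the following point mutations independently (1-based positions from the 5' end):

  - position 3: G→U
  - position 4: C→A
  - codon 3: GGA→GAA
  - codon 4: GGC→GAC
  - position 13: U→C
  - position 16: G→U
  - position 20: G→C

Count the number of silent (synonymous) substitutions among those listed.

Codon 1: AUG (Met) → AUU (Ile) — missense.
Codon 2: CGA (Arg) → AGA (Arg) — synonymous.
Codon 3: GGA (Gly) → GAA (Glu) — missense.
Codon 4: GGC (Gly) → GAC (Asp) — missense.
Codon 5: UCG (Ser) → CCG (Pro) — missense.
Codon 6: GCG (Ala) → UCG (Ser) — missense.
Codon 7: CGG (Arg) → CCG (Pro) — missense.
Synonymous: 1 of 7.

1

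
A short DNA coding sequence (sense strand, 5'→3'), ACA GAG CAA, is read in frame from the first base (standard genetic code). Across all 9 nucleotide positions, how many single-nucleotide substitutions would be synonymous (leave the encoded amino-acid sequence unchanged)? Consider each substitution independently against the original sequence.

Codon 1 (ACA, Thr): 3 synonymous substitutions.
Codon 2 (GAG, Glu): 1 synonymous substitution.
Codon 3 (CAA, Gln): 1 synonymous substitution.
Total: 3 + 1 + 1 = 5.

5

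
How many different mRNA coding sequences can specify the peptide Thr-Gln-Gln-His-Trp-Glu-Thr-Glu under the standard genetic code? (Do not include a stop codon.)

512

Thr: 4 codons.
Gln: 2 codons.
Gln: 2 codons.
His: 2 codons.
Trp: 1 codon.
Glu: 2 codons.
Thr: 4 codons.
Glu: 2 codons.
4 × 2 × 2 × 2 × 1 × 2 × 4 × 2 = 512.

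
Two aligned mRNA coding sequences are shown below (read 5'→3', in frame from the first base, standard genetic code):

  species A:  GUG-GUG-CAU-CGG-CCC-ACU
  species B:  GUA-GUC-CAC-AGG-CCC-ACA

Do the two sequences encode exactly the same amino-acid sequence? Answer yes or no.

yes

Codon 1: GUG Val / GUA Val — synonymous.
Codon 2: GUG Val / GUC Val — synonymous.
Codon 3: CAU His / CAC His — synonymous.
Codon 4: CGG Arg / AGG Arg — synonymous.
Codon 5: CCC Pro / CCC Pro — identical.
Codon 6: ACU Thr / ACA Thr — synonymous.
Nonsynonymous differences: 0 → same protein.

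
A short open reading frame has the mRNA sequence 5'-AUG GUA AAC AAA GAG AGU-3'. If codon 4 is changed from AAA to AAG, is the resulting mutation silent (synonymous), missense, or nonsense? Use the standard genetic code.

silent

Position 12 falls in codon 4: AAA → Lys.
After the substitution the codon is AAG → Lys.
Both encode Lys, so the change is synonymous.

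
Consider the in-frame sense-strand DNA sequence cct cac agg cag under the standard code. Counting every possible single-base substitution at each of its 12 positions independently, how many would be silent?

7

Codon 1 (CCT, Pro): 3 synonymous substitutions.
Codon 2 (CAC, His): 1 synonymous substitution.
Codon 3 (AGG, Arg): 2 synonymous substitutions.
Codon 4 (CAG, Gln): 1 synonymous substitution.
Total: 3 + 1 + 2 + 1 = 7.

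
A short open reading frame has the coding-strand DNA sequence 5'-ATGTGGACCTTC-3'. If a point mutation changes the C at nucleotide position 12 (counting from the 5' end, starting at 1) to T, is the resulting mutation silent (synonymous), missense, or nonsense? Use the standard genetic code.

Position 12 falls in codon 4: TTC → Phe.
After the substitution the codon is TTT → Phe.
Both encode Phe, so the change is synonymous.

silent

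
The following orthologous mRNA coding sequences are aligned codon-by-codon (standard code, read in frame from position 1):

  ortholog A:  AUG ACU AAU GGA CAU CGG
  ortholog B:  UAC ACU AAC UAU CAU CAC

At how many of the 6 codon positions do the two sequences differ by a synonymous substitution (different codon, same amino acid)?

Codon 1: AUG Met / UAC Tyr — nonsynonymous.
Codon 2: ACU Thr / ACU Thr — identical.
Codon 3: AAU Asn / AAC Asn — synonymous.
Codon 4: GGA Gly / UAU Tyr — nonsynonymous.
Codon 5: CAU His / CAU His — identical.
Codon 6: CGG Arg / CAC His — nonsynonymous.
Synonymous differences: 1.

1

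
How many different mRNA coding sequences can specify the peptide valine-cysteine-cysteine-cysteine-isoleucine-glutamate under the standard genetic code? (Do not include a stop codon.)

Val: 4 codons.
Cys: 2 codons.
Cys: 2 codons.
Cys: 2 codons.
Ile: 3 codons.
Glu: 2 codons.
4 × 2 × 2 × 2 × 3 × 2 = 192.

192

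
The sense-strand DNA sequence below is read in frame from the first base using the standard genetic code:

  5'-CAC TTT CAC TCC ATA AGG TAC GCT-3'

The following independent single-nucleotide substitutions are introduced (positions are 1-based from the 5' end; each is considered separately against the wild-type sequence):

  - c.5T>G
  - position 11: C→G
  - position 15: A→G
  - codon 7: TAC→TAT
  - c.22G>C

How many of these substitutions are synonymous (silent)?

1

Codon 2: TTT (Phe) → TGT (Cys) — missense.
Codon 4: TCC (Ser) → TGC (Cys) — missense.
Codon 5: ATA (Ile) → ATG (Met) — missense.
Codon 7: TAC (Tyr) → TAT (Tyr) — synonymous.
Codon 8: GCT (Ala) → CCT (Pro) — missense.
Synonymous: 1 of 5.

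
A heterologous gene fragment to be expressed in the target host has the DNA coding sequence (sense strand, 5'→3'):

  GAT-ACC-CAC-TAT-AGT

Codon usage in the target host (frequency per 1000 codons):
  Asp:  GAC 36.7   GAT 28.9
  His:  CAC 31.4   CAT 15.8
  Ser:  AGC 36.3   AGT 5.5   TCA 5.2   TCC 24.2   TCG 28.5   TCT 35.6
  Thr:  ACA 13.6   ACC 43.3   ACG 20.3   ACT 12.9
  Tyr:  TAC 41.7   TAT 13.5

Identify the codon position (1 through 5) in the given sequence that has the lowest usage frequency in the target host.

Codon 1 GAT (Asp): 28.9 per 1000.
Codon 2 ACC (Thr): 43.3 per 1000.
Codon 3 CAC (His): 31.4 per 1000.
Codon 4 TAT (Tyr): 13.5 per 1000.
Codon 5 AGT (Ser): 5.5 per 1000.
Lowest frequency is 5.5 at codon 5.

5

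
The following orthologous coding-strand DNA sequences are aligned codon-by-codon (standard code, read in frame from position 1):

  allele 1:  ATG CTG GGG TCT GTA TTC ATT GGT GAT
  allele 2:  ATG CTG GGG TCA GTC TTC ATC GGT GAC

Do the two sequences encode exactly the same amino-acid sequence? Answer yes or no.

yes

Codon 1: ATG Met / ATG Met — identical.
Codon 2: CTG Leu / CTG Leu — identical.
Codon 3: GGG Gly / GGG Gly — identical.
Codon 4: TCT Ser / TCA Ser — synonymous.
Codon 5: GTA Val / GTC Val — synonymous.
Codon 6: TTC Phe / TTC Phe — identical.
Codon 7: ATT Ile / ATC Ile — synonymous.
Codon 8: GGT Gly / GGT Gly — identical.
Codon 9: GAT Asp / GAC Asp — synonymous.
Nonsynonymous differences: 0 → same protein.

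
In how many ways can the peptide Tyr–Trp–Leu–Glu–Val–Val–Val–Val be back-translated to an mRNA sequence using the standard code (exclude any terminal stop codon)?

6144

Tyr: 2 codons.
Trp: 1 codon.
Leu: 6 codons.
Glu: 2 codons.
Val: 4 codons.
Val: 4 codons.
Val: 4 codons.
Val: 4 codons.
2 × 1 × 6 × 2 × 4 × 4 × 4 × 4 = 6144.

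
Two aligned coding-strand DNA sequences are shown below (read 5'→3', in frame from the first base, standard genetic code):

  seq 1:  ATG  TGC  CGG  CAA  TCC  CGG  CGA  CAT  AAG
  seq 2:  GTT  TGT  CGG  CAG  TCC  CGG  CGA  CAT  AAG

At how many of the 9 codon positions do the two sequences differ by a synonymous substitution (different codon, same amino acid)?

Codon 1: ATG Met / GTT Val — nonsynonymous.
Codon 2: TGC Cys / TGT Cys — synonymous.
Codon 3: CGG Arg / CGG Arg — identical.
Codon 4: CAA Gln / CAG Gln — synonymous.
Codon 5: TCC Ser / TCC Ser — identical.
Codon 6: CGG Arg / CGG Arg — identical.
Codon 7: CGA Arg / CGA Arg — identical.
Codon 8: CAT His / CAT His — identical.
Codon 9: AAG Lys / AAG Lys — identical.
Synonymous differences: 2.

2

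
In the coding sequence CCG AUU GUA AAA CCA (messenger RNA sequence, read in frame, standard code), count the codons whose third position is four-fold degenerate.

3

Codon 1 CCG (Pro): third position 4-fold.
Codon 2 AUU (Ile): third position 3-fold.
Codon 3 GUA (Val): third position 4-fold.
Codon 4 AAA (Lys): third position 2-fold.
Codon 5 CCA (Pro): third position 4-fold.
Four-fold degenerate third positions: 3.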